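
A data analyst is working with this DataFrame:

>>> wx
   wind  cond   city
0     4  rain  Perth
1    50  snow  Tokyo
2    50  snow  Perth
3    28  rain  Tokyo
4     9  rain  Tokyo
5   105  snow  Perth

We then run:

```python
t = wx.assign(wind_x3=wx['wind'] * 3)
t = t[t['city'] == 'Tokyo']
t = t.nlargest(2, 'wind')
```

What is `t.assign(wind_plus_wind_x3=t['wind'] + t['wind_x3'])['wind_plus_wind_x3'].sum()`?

add column wind_x3 = wx['wind'] * 3:
   wind  cond   city  wind_x3
0     4  rain  Perth       12
1    50  snow  Tokyo      150
2    50  snow  Perth      150
3    28  rain  Tokyo       84
4     9  rain  Tokyo       27
5   105  snow  Perth      315
filter rows where city == 'Tokyo':
   wind  cond   city  wind_x3
1    50  snow  Tokyo      150
3    28  rain  Tokyo       84
4     9  rain  Tokyo       27
take 2 rows with largest wind:
   wind  cond   city  wind_x3
1    50  snow  Tokyo      150
3    28  rain  Tokyo       84
add column wind_plus_wind_x3 = t['wind'] + t['wind_x3']:
   wind  cond   city  wind_x3  wind_plus_wind_x3
1    50  snow  Tokyo      150                200
3    28  rain  Tokyo       84                112
So sum() = 312.

312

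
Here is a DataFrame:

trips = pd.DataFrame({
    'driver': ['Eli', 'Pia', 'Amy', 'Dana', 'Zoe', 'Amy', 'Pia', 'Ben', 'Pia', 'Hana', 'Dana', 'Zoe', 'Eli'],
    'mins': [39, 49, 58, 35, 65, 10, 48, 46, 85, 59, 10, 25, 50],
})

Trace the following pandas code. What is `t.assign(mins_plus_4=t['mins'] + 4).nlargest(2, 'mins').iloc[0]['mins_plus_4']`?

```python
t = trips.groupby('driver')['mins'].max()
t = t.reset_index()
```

89

group by driver, max of mins:
driver
Amy     58
Ben     46
Dana    35
Eli     50
Hana    59
Pia     85
Zoe     65
Name: mins, dtype: int64
reset_index():
  driver  mins
0    Amy    58
1    Ben    46
2   Dana    35
3    Eli    50
4   Hana    59
5    Pia    85
6    Zoe    65
add column mins_plus_4 = t['mins'] + 4:
  driver  mins  mins_plus_4
0    Amy    58           62
1    Ben    46           50
2   Dana    35           39
3    Eli    50           54
4   Hana    59           63
5    Pia    85           89
6    Zoe    65           69
take 2 rows with largest mins:
  driver  mins  mins_plus_4
5    Pia    85           89
6    Zoe    65           69
Then the value at position 0, column 'mins_plus_4': 89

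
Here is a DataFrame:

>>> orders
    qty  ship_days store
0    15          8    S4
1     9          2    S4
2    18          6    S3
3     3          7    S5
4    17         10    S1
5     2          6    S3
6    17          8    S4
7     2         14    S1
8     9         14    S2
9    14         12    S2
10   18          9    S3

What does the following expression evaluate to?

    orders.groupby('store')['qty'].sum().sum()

group by store, sum of qty:
store
S1    19
S2    23
S3    38
S4    41
S5     3
Name: qty, dtype: int64
Taking the sum of the resulting series gives 124.

124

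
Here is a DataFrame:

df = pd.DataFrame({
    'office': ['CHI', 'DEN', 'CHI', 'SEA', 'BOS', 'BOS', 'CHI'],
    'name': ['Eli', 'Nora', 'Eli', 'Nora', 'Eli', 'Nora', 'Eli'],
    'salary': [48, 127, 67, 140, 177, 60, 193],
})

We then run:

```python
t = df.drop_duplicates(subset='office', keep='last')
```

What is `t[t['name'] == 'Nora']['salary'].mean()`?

drop duplicate office (keep=last):
  office  name  salary
1    DEN  Nora     127
3    SEA  Nora     140
5    BOS  Nora      60
6    CHI   Eli     193
filter rows where name == 'Nora':
  office  name  salary
1    DEN  Nora     127
3    SEA  Nora     140
5    BOS  Nora      60

109.0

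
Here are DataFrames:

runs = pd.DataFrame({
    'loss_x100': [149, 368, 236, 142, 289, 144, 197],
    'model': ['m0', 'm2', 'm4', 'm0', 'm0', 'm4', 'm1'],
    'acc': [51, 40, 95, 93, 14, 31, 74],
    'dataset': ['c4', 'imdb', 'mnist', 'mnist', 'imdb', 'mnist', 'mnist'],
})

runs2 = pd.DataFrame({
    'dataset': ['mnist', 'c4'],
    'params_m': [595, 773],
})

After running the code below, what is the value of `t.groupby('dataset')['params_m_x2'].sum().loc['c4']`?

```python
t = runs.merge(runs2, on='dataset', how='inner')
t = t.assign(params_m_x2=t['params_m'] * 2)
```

1546

merge on 'dataset' (how='inner') → 5 rows:
   loss_x100 model  acc dataset  params_m
0        149    m0   51      c4       773
1        236    m4   95   mnist       595
2        142    m0   93   mnist       595
3        144    m4   31   mnist       595
4        197    m1   74   mnist       595
add column params_m_x2 = t['params_m'] * 2:
   loss_x100 model  acc dataset  params_m  params_m_x2
0        149    m0   51      c4       773         1546
1        236    m4   95   mnist       595         1190
2        142    m0   93   mnist       595         1190
3        144    m4   31   mnist       595         1190
4        197    m1   74   mnist       595         1190
group by dataset, sum of params_m_x2:
dataset
c4       1546
mnist    4760
Name: params_m_x2, dtype: int64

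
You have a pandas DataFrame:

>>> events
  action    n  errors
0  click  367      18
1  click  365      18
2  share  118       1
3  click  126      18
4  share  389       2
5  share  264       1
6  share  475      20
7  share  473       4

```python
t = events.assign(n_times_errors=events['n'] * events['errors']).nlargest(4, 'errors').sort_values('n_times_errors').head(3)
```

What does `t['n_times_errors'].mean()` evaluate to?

5148.0

add column n_times_errors = events['n'] * events['errors']:
  action    n  errors  n_times_errors
0  click  367      18            6606
1  click  365      18            6570
2  share  118       1             118
3  click  126      18            2268
4  share  389       2             778
5  share  264       1             264
6  share  475      20            9500
7  share  473       4            1892
take 4 rows with largest errors:
  action    n  errors  n_times_errors
6  share  475      20            9500
0  click  367      18            6606
1  click  365      18            6570
3  click  126      18            2268
sort by n_times_errors:
  action    n  errors  n_times_errors
3  click  126      18            2268
1  click  365      18            6570
0  click  367      18            6606
6  share  475      20            9500
take first 3 rows:
  action    n  errors  n_times_errors
3  click  126      18            2268
1  click  365      18            6570
0  click  367      18            6606
Taking the mean of column 'n_times_errors' gives 5148.0.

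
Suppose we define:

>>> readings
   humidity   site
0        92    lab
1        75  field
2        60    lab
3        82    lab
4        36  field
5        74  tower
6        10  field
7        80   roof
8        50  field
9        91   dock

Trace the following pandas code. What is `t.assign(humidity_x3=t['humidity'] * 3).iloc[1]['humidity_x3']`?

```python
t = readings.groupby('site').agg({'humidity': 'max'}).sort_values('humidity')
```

group by site, max of humidity:
       humidity
site           
dock         91
field        75
lab          92
roof         80
tower        74
sort by humidity:
       humidity
site           
tower        74
field        75
roof         80
dock         91
lab          92
add column humidity_x3 = t['humidity'] * 3:
       humidity  humidity_x3
site                        
tower        74          222
field        75          225
roof         80          240
dock         91          273
lab          92          276
Reading off the value at position 1, column 'humidity_x3', we get 225.

225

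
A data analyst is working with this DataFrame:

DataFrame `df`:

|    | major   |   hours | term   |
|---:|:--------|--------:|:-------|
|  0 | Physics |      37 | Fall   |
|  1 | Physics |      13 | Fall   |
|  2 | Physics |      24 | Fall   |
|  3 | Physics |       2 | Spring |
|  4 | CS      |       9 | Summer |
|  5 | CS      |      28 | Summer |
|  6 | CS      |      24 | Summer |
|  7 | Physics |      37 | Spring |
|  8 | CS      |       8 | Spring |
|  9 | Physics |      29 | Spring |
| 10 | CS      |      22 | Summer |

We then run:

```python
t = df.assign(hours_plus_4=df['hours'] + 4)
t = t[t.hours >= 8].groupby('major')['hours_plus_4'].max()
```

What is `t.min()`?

add column hours_plus_4 = df['hours'] + 4:
      major  hours    term  hours_plus_4
0   Physics     37    Fall            41
1   Physics     13    Fall            17
2   Physics     24    Fall            28
3   Physics      2  Spring             6
4        CS      9  Summer            13
5        CS     28  Summer            32
6        CS     24  Summer            28
7   Physics     37  Spring            41
8        CS      8  Spring            12
9   Physics     29  Spring            33
10       CS     22  Summer            26
filter rows where hours >= 8:
      major  hours    term  hours_plus_4
0   Physics     37    Fall            41
1   Physics     13    Fall            17
2   Physics     24    Fall            28
4        CS      9  Summer            13
5        CS     28  Summer            32
6        CS     24  Summer            28
7   Physics     37  Spring            41
8        CS      8  Spring            12
9   Physics     29  Spring            33
10       CS     22  Summer            26
group by major, max of hours_plus_4:
major
CS         32
Physics    41
Name: hours_plus_4, dtype: int64

32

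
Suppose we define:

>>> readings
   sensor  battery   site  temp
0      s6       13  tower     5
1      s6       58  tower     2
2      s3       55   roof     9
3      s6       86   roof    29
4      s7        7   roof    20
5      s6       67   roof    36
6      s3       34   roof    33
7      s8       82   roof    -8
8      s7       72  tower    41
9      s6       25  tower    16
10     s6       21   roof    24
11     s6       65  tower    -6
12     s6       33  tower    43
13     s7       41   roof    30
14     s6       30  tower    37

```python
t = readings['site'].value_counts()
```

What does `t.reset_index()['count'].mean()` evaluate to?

value_counts of site:
site
roof     8
tower    7
Name: count, dtype: int64
reset_index():
    site  count
0   roof      8
1  tower      7

7.5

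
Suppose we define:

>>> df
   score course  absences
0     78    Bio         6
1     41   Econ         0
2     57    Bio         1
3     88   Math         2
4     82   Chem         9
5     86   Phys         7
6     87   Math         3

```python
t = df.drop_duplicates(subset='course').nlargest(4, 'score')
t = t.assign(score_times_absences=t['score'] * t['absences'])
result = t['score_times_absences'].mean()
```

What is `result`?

drop duplicate course (keep=first):
   score course  absences
0     78    Bio         6
1     41   Econ         0
3     88   Math         2
4     82   Chem         9
5     86   Phys         7
take 4 rows with largest score:
   score course  absences
3     88   Math         2
5     86   Phys         7
4     82   Chem         9
0     78    Bio         6
add column score_times_absences = t['score'] * t['absences']:
   score course  absences  score_times_absences
3     88   Math         2                   176
5     86   Phys         7                   602
4     82   Chem         9                   738
0     78    Bio         6                   468
Taking the mean of column 'score_times_absences' gives 496.0.

496.0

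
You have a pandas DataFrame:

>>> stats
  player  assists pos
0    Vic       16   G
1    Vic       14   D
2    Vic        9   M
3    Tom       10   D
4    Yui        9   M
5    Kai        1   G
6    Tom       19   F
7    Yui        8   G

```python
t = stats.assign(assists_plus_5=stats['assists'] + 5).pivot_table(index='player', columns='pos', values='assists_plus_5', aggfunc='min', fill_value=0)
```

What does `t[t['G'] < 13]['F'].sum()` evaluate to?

add column assists_plus_5 = stats['assists'] + 5:
  player  assists pos  assists_plus_5
0    Vic       16   G              21
1    Vic       14   D              19
2    Vic        9   M              14
3    Tom       10   D              15
4    Yui        9   M              14
5    Kai        1   G               6
6    Tom       19   F              24
7    Yui        8   G              13
pivot: rows=player, cols=pos, min(assists_plus_5):
pos      D   F   G   M
player                
Kai      0   0   6   0
Tom     15  24   0   0
Vic     19   0  21  14
Yui      0   0  13  14
filter rows where G < 13:
pos      D   F  G  M
player              
Kai      0   0  6  0
Tom     15  24  0  0
Taking the sum of column 'F' gives 24.

24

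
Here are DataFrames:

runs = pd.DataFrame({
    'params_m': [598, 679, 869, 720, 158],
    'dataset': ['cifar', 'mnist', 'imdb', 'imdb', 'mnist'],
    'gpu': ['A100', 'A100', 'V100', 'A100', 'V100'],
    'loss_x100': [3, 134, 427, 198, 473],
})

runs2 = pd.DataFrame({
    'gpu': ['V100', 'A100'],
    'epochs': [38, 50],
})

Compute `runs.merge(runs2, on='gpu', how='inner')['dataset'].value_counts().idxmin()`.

cifar

merge on 'gpu' (how='inner') → 5 rows:
   params_m dataset   gpu  loss_x100  epochs
0       598   cifar  A100          3      50
1       679   mnist  A100        134      50
2       869    imdb  V100        427      38
3       720    imdb  A100        198      50
4       158   mnist  V100        473      38
value_counts of dataset:
dataset
mnist    2
imdb     2
cifar    1
Name: count, dtype: int64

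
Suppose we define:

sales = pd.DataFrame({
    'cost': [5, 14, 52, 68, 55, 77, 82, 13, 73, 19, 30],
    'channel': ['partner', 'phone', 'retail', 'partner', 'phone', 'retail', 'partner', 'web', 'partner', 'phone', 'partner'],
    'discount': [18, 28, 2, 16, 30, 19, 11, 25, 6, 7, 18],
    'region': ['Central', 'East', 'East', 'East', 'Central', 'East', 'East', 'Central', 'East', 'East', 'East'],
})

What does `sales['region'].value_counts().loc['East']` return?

8

value_counts of region:
region
East       8
Central    3
Name: count, dtype: int64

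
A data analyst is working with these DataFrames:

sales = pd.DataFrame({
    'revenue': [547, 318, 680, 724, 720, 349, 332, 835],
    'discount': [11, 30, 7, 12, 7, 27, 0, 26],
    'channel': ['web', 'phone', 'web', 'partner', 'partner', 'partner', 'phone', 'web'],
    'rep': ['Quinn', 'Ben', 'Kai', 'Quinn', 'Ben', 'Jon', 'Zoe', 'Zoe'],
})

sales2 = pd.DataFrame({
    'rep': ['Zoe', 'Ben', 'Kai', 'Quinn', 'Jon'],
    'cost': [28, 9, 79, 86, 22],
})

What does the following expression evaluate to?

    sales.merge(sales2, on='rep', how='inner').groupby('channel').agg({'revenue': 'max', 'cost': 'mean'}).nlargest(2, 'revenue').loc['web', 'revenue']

merge on 'rep' (how='inner') → 8 rows:
   revenue  discount  channel    rep  cost
0      547        11      web  Quinn    86
1      318        30    phone    Ben     9
2      680         7      web    Kai    79
3      724        12  partner  Quinn    86
4      720         7  partner    Ben     9
5      349        27  partner    Jon    22
6      332         0    phone    Zoe    28
7      835        26      web    Zoe    28
group by channel: max(revenue), mean(cost):
         revenue       cost
channel                    
partner      724  39.000000
phone        332  18.500000
web          835  64.333333
take 2 rows with largest revenue:
         revenue       cost
channel                    
web          835  64.333333
partner      724  39.000000
So loc['web', 'revenue'] = 835.

835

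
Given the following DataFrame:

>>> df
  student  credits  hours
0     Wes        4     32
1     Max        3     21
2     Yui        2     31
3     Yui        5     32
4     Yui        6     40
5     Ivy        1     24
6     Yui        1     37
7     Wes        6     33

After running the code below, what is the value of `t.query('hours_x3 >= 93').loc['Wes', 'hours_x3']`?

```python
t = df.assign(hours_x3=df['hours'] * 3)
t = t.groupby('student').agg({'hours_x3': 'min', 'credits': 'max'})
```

96

add column hours_x3 = df['hours'] * 3:
  student  credits  hours  hours_x3
0     Wes        4     32        96
1     Max        3     21        63
2     Yui        2     31        93
3     Yui        5     32        96
4     Yui        6     40       120
5     Ivy        1     24        72
6     Yui        1     37       111
7     Wes        6     33        99
group by student: min(hours_x3), max(credits):
         hours_x3  credits
student                   
Ivy            72        1
Max            63        3
Wes            96        6
Yui            93        6
filter rows where hours_x3 >= 93:
         hours_x3  credits
student                   
Wes            96        6
Yui            93        6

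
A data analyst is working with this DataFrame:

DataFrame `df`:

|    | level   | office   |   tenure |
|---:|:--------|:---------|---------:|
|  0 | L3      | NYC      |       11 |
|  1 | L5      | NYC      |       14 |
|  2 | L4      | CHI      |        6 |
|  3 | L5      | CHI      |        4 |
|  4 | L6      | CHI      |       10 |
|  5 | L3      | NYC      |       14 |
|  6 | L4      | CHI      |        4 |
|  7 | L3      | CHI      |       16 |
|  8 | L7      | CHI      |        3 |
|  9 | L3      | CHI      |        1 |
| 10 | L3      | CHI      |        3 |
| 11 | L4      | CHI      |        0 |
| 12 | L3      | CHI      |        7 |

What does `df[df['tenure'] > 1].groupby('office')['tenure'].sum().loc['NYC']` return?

filter rows where tenure > 1:
   level office  tenure
0     L3    NYC      11
1     L5    NYC      14
2     L4    CHI       6
3     L5    CHI       4
4     L6    CHI      10
5     L3    NYC      14
6     L4    CHI       4
7     L3    CHI      16
8     L7    CHI       3
10    L3    CHI       3
12    L3    CHI       7
group by office, sum of tenure:
office
CHI    53
NYC    39
Name: tenure, dtype: int64
Finally, value at index 'NYC' = 39.

39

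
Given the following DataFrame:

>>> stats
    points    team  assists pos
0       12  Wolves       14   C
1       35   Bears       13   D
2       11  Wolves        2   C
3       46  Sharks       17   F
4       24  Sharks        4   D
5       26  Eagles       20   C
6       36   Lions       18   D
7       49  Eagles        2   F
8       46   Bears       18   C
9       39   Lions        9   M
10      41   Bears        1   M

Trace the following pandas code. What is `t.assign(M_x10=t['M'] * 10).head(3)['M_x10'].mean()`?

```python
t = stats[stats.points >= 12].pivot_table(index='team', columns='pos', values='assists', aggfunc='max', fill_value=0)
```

filter rows where points >= 12:
    points    team  assists pos
0       12  Wolves       14   C
1       35   Bears       13   D
3       46  Sharks       17   F
4       24  Sharks        4   D
5       26  Eagles       20   C
6       36   Lions       18   D
7       49  Eagles        2   F
8       46   Bears       18   C
9       39   Lions        9   M
10      41   Bears        1   M
pivot: rows=team, cols=pos, max(assists):
pos      C   D   F  M
team                 
Bears   18  13   0  1
Eagles  20   0   2  0
Lions    0  18   0  9
Sharks   0   4  17  0
Wolves  14   0   0  0
add column M_x10 = t['M'] * 10:
pos      C   D   F  M  M_x10
team                        
Bears   18  13   0  1     10
Eagles  20   0   2  0      0
Lions    0  18   0  9     90
Sharks   0   4  17  0      0
Wolves  14   0   0  0      0
take first 3 rows:
pos      C   D  F  M  M_x10
team                       
Bears   18  13  0  1     10
Eagles  20   0  2  0      0
Lions    0  18  0  9     90

33.3333333333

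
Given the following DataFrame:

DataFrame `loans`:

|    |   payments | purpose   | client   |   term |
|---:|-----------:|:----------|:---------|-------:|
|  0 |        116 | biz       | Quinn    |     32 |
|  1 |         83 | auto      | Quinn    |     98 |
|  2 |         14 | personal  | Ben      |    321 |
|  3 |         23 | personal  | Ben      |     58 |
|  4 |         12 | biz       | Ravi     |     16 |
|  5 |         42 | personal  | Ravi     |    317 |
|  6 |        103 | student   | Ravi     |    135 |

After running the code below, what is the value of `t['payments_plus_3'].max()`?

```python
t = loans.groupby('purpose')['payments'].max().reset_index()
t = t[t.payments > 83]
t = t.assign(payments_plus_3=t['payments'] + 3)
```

119

group by purpose, max of payments:
purpose
auto         83
biz         116
personal     42
student     103
Name: payments, dtype: int64
reset_index():
    purpose  payments
0      auto        83
1       biz       116
2  personal        42
3   student       103
filter rows where payments > 83:
   purpose  payments
1      biz       116
3  student       103
add column payments_plus_3 = t['payments'] + 3:
   purpose  payments  payments_plus_3
1      biz       116              119
3  student       103              106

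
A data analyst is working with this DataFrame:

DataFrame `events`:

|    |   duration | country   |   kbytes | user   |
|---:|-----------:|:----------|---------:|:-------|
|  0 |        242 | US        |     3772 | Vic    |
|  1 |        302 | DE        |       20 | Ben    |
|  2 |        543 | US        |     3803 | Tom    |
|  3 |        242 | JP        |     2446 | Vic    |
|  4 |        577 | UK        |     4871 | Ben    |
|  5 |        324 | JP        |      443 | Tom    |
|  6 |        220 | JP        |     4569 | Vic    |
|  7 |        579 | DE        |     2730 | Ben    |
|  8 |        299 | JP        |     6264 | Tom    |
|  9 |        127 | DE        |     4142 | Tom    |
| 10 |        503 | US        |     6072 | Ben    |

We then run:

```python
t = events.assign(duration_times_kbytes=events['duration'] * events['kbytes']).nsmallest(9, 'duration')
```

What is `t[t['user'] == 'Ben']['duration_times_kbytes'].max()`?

3054216

add column duration_times_kbytes = events['duration'] * events['kbytes']:
    duration country  kbytes user  duration_times_kbytes
0        242      US    3772  Vic                 912824
1        302      DE      20  Ben                   6040
2        543      US    3803  Tom                2065029
3        242      JP    2446  Vic                 591932
4        577      UK    4871  Ben                2810567
5        324      JP     443  Tom                 143532
6        220      JP    4569  Vic                1005180
7        579      DE    2730  Ben                1580670
8        299      JP    6264  Tom                1872936
9        127      DE    4142  Tom                 526034
10       503      US    6072  Ben                3054216
take 9 rows with smallest duration:
    duration country  kbytes user  duration_times_kbytes
9        127      DE    4142  Tom                 526034
6        220      JP    4569  Vic                1005180
0        242      US    3772  Vic                 912824
3        242      JP    2446  Vic                 591932
8        299      JP    6264  Tom                1872936
1        302      DE      20  Ben                   6040
5        324      JP     443  Tom                 143532
10       503      US    6072  Ben                3054216
2        543      US    3803  Tom                2065029
filter rows where user == 'Ben':
    duration country  kbytes user  duration_times_kbytes
1        302      DE      20  Ben                   6040
10       503      US    6072  Ben                3054216
Taking the max of column 'duration_times_kbytes' gives 3054216.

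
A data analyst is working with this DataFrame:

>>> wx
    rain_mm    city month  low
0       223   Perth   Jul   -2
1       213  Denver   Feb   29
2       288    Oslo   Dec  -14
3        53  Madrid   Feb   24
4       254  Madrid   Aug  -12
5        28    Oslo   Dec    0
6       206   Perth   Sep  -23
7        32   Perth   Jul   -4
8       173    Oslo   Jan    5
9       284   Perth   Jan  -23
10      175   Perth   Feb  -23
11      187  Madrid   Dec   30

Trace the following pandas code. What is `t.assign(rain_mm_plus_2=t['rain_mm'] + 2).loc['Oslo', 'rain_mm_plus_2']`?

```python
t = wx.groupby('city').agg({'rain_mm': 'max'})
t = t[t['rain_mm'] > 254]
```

group by city, max of rain_mm:
        rain_mm
city           
Denver      213
Madrid      254
Oslo        288
Perth       284
filter rows where rain_mm > 254:
       rain_mm
city          
Oslo       288
Perth      284
add column rain_mm_plus_2 = t['rain_mm'] + 2:
       rain_mm  rain_mm_plus_2
city                          
Oslo       288             290
Perth      284             286

290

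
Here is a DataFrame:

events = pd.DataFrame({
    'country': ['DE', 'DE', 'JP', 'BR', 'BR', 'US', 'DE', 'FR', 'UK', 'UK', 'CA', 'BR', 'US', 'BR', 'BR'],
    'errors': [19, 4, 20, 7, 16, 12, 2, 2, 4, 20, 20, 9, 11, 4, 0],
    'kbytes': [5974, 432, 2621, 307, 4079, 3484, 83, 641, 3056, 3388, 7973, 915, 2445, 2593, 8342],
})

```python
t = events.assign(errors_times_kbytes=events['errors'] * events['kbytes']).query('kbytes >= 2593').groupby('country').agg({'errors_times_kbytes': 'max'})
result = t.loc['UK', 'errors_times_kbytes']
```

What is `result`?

67760

add column errors_times_kbytes = events['errors'] * events['kbytes']:
   country  errors  kbytes  errors_times_kbytes
0       DE      19    5974               113506
1       DE       4     432                 1728
2       JP      20    2621                52420
3       BR       7     307                 2149
4       BR      16    4079                65264
5       US      12    3484                41808
6       DE       2      83                  166
7       FR       2     641                 1282
8       UK       4    3056                12224
9       UK      20    3388                67760
10      CA      20    7973               159460
11      BR       9     915                 8235
12      US      11    2445                26895
13      BR       4    2593                10372
14      BR       0    8342                    0
filter rows where kbytes >= 2593:
   country  errors  kbytes  errors_times_kbytes
0       DE      19    5974               113506
2       JP      20    2621                52420
4       BR      16    4079                65264
5       US      12    3484                41808
8       UK       4    3056                12224
9       UK      20    3388                67760
10      CA      20    7973               159460
13      BR       4    2593                10372
14      BR       0    8342                    0
group by country, max of errors_times_kbytes:
         errors_times_kbytes
country                     
BR                     65264
CA                    159460
DE                    113506
JP                     52420
UK                     67760
US                     41808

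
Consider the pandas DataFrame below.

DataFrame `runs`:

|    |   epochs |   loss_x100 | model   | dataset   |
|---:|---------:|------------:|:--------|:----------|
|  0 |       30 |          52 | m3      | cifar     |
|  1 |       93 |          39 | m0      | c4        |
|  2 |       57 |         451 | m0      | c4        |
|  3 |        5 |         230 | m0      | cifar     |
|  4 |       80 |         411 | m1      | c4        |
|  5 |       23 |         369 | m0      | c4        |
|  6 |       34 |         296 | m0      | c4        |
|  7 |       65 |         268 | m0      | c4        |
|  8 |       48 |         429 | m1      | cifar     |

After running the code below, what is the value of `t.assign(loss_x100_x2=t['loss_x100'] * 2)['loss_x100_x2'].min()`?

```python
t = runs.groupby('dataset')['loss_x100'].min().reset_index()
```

group by dataset, min of loss_x100:
dataset
c4       39
cifar    52
Name: loss_x100, dtype: int64
reset_index():
  dataset  loss_x100
0      c4         39
1   cifar         52
add column loss_x100_x2 = t['loss_x100'] * 2:
  dataset  loss_x100  loss_x100_x2
0      c4         39            78
1   cifar         52           104
Finally, min of column 'loss_x100_x2' = 78.

78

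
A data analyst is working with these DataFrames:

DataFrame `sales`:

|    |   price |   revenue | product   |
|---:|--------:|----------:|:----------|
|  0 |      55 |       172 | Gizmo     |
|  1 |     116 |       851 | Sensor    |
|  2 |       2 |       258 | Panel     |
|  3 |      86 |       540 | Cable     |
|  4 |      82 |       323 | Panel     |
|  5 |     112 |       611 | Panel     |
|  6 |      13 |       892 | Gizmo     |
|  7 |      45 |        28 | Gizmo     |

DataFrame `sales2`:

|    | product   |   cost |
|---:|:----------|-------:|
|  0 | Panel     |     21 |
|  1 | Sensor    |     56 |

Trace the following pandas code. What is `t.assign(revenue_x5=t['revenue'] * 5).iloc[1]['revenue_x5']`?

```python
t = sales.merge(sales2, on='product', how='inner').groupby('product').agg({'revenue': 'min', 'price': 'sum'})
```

merge on 'product' (how='inner') → 4 rows:
   price  revenue product  cost
0    116      851  Sensor    56
1      2      258   Panel    21
2     82      323   Panel    21
3    112      611   Panel    21
group by product: min(revenue), sum(price):
         revenue  price
product                
Panel        258    196
Sensor       851    116
add column revenue_x5 = t['revenue'] * 5:
         revenue  price  revenue_x5
product                            
Panel        258    196        1290
Sensor       851    116        4255

4255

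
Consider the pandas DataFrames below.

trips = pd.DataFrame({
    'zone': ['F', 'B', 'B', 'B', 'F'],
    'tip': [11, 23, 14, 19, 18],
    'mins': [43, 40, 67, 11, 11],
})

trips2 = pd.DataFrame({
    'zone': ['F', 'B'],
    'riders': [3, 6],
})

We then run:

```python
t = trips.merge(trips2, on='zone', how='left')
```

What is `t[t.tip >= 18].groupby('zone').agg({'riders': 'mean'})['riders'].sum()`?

merge on 'zone' (how='left') → 5 rows:
  zone  tip  mins  riders
0    F   11    43       3
1    B   23    40       6
2    B   14    67       6
3    B   19    11       6
4    F   18    11       3
filter rows where tip >= 18:
  zone  tip  mins  riders
1    B   23    40       6
3    B   19    11       6
4    F   18    11       3
group by zone, mean of riders:
      riders
zone        
B        6.0
F        3.0
So sum() = 9.0.

9.0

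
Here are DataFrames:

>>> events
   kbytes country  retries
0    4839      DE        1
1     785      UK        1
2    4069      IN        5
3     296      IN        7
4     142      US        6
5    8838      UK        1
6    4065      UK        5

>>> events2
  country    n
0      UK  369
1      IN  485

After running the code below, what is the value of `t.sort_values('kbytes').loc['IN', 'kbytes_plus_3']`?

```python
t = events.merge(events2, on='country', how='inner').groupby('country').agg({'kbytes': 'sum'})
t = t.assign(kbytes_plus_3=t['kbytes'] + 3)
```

4368

merge on 'country' (how='inner') → 5 rows:
   kbytes country  retries    n
0     785      UK        1  369
1    4069      IN        5  485
2     296      IN        7  485
3    8838      UK        1  369
4    4065      UK        5  369
group by country, sum of kbytes:
         kbytes
country        
IN         4365
UK        13688
add column kbytes_plus_3 = t['kbytes'] + 3:
         kbytes  kbytes_plus_3
country                       
IN         4365           4368
UK        13688          13691
sort by kbytes:
         kbytes  kbytes_plus_3
country                       
IN         4365           4368
UK        13688          13691
Taking the value at row 'IN', column 'kbytes_plus_3' gives 4368.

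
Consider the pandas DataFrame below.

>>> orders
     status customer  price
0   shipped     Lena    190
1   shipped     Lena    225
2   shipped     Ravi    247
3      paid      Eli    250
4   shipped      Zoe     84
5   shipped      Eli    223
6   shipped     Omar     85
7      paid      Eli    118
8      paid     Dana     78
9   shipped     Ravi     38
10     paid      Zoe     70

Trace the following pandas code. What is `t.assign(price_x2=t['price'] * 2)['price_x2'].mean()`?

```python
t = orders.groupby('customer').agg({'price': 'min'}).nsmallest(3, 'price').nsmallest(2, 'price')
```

group by customer, min of price:
          price
customer       
Dana         78
Eli         118
Lena        190
Omar         85
Ravi         38
Zoe          70
take 3 rows with smallest price:
          price
customer       
Ravi         38
Zoe          70
Dana         78
take 2 rows with smallest price:
          price
customer       
Ravi         38
Zoe          70
add column price_x2 = t['price'] * 2:
          price  price_x2
customer                 
Ravi         38        76
Zoe          70       140
Reading off the mean of column 'price_x2', we get 108.0.

108.0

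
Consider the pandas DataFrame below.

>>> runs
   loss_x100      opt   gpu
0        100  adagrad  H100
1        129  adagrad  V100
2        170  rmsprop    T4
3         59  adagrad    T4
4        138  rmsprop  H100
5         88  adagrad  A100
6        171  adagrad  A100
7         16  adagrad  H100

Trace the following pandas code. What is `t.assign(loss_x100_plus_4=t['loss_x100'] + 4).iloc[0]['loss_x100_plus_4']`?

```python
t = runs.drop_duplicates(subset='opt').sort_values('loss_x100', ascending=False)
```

drop duplicate opt (keep=first):
   loss_x100      opt   gpu
0        100  adagrad  H100
2        170  rmsprop    T4
sort by loss_x100 descending:
   loss_x100      opt   gpu
2        170  rmsprop    T4
0        100  adagrad  H100
add column loss_x100_plus_4 = t['loss_x100'] + 4:
   loss_x100      opt   gpu  loss_x100_plus_4
2        170  rmsprop    T4               174
0        100  adagrad  H100               104

174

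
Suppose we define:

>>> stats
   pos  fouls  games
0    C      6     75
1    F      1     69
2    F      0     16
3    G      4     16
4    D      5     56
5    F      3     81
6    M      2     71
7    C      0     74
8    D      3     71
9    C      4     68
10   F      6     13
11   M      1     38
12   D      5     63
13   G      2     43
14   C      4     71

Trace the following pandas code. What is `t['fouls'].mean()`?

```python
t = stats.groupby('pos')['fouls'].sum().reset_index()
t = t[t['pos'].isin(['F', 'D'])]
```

11.5

group by pos, sum of fouls:
pos
C    14
D    13
F    10
G     6
M     3
Name: fouls, dtype: int64
reset_index():
  pos  fouls
0   C     14
1   D     13
2   F     10
3   G      6
4   M      3
filter rows where pos in ['F', 'D']:
  pos  fouls
1   D     13
2   F     10
Reading off the mean of column 'fouls', we get 11.5.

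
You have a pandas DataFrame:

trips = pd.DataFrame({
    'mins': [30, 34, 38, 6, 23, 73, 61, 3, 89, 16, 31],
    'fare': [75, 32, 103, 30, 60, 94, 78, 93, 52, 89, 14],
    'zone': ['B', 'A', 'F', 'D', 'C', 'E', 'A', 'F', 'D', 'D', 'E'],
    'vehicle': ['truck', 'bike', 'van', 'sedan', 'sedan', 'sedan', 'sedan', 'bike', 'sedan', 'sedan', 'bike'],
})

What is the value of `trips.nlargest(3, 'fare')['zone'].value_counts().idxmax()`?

take 3 rows with largest fare:
   mins  fare zone vehicle
2    38   103    F     van
5    73    94    E   sedan
7     3    93    F    bike
value_counts of zone:
zone
F    2
E    1
Name: count, dtype: int64

F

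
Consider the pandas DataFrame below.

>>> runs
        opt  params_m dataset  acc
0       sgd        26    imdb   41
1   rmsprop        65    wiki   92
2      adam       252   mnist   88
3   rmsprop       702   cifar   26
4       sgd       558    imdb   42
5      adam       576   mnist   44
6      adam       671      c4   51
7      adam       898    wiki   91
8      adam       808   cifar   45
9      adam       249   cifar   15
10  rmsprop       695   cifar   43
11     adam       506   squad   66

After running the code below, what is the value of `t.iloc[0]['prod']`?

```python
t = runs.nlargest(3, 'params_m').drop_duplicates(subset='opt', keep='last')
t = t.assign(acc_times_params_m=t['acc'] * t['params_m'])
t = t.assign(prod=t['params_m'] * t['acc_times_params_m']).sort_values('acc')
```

12812904

take 3 rows with largest params_m:
       opt  params_m dataset  acc
7     adam       898    wiki   91
8     adam       808   cifar   45
3  rmsprop       702   cifar   26
drop duplicate opt (keep=last):
       opt  params_m dataset  acc
8     adam       808   cifar   45
3  rmsprop       702   cifar   26
add column acc_times_params_m = t['acc'] * t['params_m']:
       opt  params_m dataset  acc  acc_times_params_m
8     adam       808   cifar   45               36360
3  rmsprop       702   cifar   26               18252
add column prod = t['params_m'] * t['acc_times_params_m']:
       opt  params_m dataset  acc  acc_times_params_m      prod
8     adam       808   cifar   45               36360  29378880
3  rmsprop       702   cifar   26               18252  12812904
sort by acc:
       opt  params_m dataset  acc  acc_times_params_m      prod
3  rmsprop       702   cifar   26               18252  12812904
8     adam       808   cifar   45               36360  29378880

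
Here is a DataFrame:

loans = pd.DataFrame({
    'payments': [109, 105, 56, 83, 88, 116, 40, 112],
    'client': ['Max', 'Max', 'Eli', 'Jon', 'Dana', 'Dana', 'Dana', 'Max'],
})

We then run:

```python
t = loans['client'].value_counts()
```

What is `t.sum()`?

value_counts of client:
client
Max     3
Dana    3
Eli     1
Jon     1
Name: count, dtype: int64
Reading off the sum of the resulting series, we get 8.

8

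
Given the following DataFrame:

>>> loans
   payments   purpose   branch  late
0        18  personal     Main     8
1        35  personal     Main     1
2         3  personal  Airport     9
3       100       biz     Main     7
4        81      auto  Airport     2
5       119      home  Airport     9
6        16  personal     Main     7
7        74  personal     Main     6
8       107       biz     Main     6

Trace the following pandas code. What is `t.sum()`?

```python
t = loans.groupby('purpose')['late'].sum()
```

55

group by purpose, sum of late:
purpose
auto         2
biz         13
home         9
personal    31
Name: late, dtype: int64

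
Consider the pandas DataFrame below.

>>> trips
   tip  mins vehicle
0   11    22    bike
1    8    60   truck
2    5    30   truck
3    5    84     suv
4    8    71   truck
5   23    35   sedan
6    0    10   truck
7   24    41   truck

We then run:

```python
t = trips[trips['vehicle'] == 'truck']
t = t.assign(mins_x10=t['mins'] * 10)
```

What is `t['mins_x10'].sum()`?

2120

filter rows where vehicle == 'truck':
   tip  mins vehicle
1    8    60   truck
2    5    30   truck
4    8    71   truck
6    0    10   truck
7   24    41   truck
add column mins_x10 = t['mins'] * 10:
   tip  mins vehicle  mins_x10
1    8    60   truck       600
2    5    30   truck       300
4    8    71   truck       710
6    0    10   truck       100
7   24    41   truck       410
The sum of column 'mins_x10' is 2120.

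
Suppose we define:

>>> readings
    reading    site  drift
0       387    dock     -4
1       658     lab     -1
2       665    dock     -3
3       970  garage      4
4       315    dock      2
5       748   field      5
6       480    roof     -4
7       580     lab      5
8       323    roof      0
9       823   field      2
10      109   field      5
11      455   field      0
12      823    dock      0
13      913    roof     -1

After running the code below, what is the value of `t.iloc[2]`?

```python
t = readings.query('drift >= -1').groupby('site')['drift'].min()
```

4

filter rows where drift >= -1:
    reading    site  drift
1       658     lab     -1
3       970  garage      4
4       315    dock      2
5       748   field      5
7       580     lab      5
8       323    roof      0
9       823   field      2
10      109   field      5
11      455   field      0
12      823    dock      0
13      913    roof     -1
group by site, min of drift:
site
dock      0
field     0
garage    4
lab      -1
roof     -1
Name: drift, dtype: int64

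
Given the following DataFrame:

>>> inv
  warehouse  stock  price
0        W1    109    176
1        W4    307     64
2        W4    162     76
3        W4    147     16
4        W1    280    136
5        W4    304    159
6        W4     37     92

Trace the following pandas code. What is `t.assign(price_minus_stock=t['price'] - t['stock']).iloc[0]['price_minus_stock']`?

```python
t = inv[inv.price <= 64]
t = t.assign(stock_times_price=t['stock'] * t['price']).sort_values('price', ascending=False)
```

-243

filter rows where price <= 64:
  warehouse  stock  price
1        W4    307     64
3        W4    147     16
add column stock_times_price = t['stock'] * t['price']:
  warehouse  stock  price  stock_times_price
1        W4    307     64              19648
3        W4    147     16               2352
sort by price descending:
  warehouse  stock  price  stock_times_price
1        W4    307     64              19648
3        W4    147     16               2352
add column price_minus_stock = t['price'] - t['stock']:
  warehouse  stock  price  stock_times_price  price_minus_stock
1        W4    307     64              19648               -243
3        W4    147     16               2352               -131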